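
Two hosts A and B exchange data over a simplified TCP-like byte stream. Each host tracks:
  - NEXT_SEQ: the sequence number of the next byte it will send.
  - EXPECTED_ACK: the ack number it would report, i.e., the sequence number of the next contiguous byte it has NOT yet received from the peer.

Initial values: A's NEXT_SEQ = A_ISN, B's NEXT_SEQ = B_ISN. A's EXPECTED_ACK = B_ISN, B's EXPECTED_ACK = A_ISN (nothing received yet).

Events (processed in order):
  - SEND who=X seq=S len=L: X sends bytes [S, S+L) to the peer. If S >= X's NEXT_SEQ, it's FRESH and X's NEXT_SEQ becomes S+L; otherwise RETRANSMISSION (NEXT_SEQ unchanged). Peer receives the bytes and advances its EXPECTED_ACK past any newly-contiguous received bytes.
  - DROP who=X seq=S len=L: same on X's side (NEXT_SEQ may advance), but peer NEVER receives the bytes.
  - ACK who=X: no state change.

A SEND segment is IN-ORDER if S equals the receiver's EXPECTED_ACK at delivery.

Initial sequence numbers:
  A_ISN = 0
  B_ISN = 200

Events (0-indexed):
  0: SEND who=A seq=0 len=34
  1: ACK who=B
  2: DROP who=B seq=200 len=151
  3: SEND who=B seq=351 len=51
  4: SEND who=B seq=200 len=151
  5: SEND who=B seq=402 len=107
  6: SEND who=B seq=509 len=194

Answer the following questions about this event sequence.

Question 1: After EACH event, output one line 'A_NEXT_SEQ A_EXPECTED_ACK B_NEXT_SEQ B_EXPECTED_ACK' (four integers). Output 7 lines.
34 200 200 34
34 200 200 34
34 200 351 34
34 200 402 34
34 402 402 34
34 509 509 34
34 703 703 34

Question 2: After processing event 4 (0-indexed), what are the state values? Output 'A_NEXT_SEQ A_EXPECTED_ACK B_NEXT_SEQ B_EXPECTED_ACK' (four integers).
After event 0: A_seq=34 A_ack=200 B_seq=200 B_ack=34
After event 1: A_seq=34 A_ack=200 B_seq=200 B_ack=34
After event 2: A_seq=34 A_ack=200 B_seq=351 B_ack=34
After event 3: A_seq=34 A_ack=200 B_seq=402 B_ack=34
After event 4: A_seq=34 A_ack=402 B_seq=402 B_ack=34

34 402 402 34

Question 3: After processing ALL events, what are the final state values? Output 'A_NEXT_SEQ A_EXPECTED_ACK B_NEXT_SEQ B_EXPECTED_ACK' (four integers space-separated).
Answer: 34 703 703 34

Derivation:
After event 0: A_seq=34 A_ack=200 B_seq=200 B_ack=34
After event 1: A_seq=34 A_ack=200 B_seq=200 B_ack=34
After event 2: A_seq=34 A_ack=200 B_seq=351 B_ack=34
After event 3: A_seq=34 A_ack=200 B_seq=402 B_ack=34
After event 4: A_seq=34 A_ack=402 B_seq=402 B_ack=34
After event 5: A_seq=34 A_ack=509 B_seq=509 B_ack=34
After event 6: A_seq=34 A_ack=703 B_seq=703 B_ack=34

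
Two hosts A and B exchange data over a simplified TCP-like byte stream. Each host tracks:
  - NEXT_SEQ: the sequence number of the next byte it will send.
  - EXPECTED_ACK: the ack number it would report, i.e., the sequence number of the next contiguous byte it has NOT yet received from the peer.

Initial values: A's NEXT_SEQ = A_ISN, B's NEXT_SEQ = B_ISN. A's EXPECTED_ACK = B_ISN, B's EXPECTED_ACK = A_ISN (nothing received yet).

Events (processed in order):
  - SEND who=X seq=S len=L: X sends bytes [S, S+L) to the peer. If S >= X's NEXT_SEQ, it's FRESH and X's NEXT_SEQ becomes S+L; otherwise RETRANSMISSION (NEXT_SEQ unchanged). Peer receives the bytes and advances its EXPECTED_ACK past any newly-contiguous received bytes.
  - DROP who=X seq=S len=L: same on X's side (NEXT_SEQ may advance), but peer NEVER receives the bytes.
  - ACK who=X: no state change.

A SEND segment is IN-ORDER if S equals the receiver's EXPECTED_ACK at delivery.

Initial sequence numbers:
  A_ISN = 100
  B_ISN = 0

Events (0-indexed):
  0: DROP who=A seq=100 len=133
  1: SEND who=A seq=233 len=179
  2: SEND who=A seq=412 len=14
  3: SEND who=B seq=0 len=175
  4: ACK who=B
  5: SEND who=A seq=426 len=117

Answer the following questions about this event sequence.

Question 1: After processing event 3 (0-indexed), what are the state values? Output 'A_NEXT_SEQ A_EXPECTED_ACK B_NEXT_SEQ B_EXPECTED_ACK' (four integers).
After event 0: A_seq=233 A_ack=0 B_seq=0 B_ack=100
After event 1: A_seq=412 A_ack=0 B_seq=0 B_ack=100
After event 2: A_seq=426 A_ack=0 B_seq=0 B_ack=100
After event 3: A_seq=426 A_ack=175 B_seq=175 B_ack=100

426 175 175 100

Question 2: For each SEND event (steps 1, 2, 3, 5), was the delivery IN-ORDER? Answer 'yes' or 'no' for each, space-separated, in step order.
Answer: no no yes no

Derivation:
Step 1: SEND seq=233 -> out-of-order
Step 2: SEND seq=412 -> out-of-order
Step 3: SEND seq=0 -> in-order
Step 5: SEND seq=426 -> out-of-order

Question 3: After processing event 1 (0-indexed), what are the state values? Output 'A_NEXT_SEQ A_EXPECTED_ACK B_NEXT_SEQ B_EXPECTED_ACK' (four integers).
After event 0: A_seq=233 A_ack=0 B_seq=0 B_ack=100
After event 1: A_seq=412 A_ack=0 B_seq=0 B_ack=100

412 0 0 100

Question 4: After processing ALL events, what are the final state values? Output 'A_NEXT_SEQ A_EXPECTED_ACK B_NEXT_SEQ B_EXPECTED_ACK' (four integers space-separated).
After event 0: A_seq=233 A_ack=0 B_seq=0 B_ack=100
After event 1: A_seq=412 A_ack=0 B_seq=0 B_ack=100
After event 2: A_seq=426 A_ack=0 B_seq=0 B_ack=100
After event 3: A_seq=426 A_ack=175 B_seq=175 B_ack=100
After event 4: A_seq=426 A_ack=175 B_seq=175 B_ack=100
After event 5: A_seq=543 A_ack=175 B_seq=175 B_ack=100

Answer: 543 175 175 100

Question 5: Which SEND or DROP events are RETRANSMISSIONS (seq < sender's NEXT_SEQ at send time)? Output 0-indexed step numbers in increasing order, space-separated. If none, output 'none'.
Answer: none

Derivation:
Step 0: DROP seq=100 -> fresh
Step 1: SEND seq=233 -> fresh
Step 2: SEND seq=412 -> fresh
Step 3: SEND seq=0 -> fresh
Step 5: SEND seq=426 -> fresh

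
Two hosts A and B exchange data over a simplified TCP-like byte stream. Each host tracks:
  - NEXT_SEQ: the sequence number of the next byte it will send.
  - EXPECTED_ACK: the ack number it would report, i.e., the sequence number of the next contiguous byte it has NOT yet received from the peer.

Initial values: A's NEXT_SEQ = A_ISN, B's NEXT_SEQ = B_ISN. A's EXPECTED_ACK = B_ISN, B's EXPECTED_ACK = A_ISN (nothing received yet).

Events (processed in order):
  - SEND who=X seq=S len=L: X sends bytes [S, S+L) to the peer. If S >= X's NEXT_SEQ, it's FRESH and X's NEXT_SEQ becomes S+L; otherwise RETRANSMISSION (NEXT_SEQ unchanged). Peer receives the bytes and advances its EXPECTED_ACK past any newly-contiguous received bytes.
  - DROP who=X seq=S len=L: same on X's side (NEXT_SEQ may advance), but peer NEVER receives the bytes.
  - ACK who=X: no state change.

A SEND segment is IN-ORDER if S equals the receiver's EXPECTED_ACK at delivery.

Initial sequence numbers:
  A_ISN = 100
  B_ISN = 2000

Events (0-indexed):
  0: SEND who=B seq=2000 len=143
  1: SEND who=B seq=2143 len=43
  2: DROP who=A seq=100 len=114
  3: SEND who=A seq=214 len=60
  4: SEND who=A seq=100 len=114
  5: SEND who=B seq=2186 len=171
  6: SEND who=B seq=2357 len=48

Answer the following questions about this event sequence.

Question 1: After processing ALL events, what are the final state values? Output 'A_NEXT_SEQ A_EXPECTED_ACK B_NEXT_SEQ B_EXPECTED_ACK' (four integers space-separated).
After event 0: A_seq=100 A_ack=2143 B_seq=2143 B_ack=100
After event 1: A_seq=100 A_ack=2186 B_seq=2186 B_ack=100
After event 2: A_seq=214 A_ack=2186 B_seq=2186 B_ack=100
After event 3: A_seq=274 A_ack=2186 B_seq=2186 B_ack=100
After event 4: A_seq=274 A_ack=2186 B_seq=2186 B_ack=274
After event 5: A_seq=274 A_ack=2357 B_seq=2357 B_ack=274
After event 6: A_seq=274 A_ack=2405 B_seq=2405 B_ack=274

Answer: 274 2405 2405 274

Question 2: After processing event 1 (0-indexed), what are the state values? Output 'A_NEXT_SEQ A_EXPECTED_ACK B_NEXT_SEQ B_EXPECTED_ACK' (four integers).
After event 0: A_seq=100 A_ack=2143 B_seq=2143 B_ack=100
After event 1: A_seq=100 A_ack=2186 B_seq=2186 B_ack=100

100 2186 2186 100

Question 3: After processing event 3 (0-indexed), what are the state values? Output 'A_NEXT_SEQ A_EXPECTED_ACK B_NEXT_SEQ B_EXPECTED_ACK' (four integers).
After event 0: A_seq=100 A_ack=2143 B_seq=2143 B_ack=100
After event 1: A_seq=100 A_ack=2186 B_seq=2186 B_ack=100
After event 2: A_seq=214 A_ack=2186 B_seq=2186 B_ack=100
After event 3: A_seq=274 A_ack=2186 B_seq=2186 B_ack=100

274 2186 2186 100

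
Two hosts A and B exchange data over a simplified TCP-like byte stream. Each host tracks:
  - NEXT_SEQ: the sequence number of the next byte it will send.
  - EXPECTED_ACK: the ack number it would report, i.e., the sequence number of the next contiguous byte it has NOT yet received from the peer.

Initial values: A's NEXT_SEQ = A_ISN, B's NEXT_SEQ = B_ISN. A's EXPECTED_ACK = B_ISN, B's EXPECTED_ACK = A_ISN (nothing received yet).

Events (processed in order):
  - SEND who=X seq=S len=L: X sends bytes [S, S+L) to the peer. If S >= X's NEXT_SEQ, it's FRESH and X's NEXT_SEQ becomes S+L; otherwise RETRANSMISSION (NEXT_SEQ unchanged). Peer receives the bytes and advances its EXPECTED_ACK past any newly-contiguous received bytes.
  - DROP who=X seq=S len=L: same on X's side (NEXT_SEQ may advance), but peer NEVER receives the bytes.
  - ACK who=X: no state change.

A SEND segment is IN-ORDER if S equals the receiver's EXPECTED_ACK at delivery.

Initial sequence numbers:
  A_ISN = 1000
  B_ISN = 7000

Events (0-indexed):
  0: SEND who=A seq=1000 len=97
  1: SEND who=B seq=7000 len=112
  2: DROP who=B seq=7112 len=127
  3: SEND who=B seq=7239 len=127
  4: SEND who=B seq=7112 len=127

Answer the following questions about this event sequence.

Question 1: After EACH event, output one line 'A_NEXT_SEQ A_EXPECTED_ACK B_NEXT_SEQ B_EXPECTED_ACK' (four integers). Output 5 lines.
1097 7000 7000 1097
1097 7112 7112 1097
1097 7112 7239 1097
1097 7112 7366 1097
1097 7366 7366 1097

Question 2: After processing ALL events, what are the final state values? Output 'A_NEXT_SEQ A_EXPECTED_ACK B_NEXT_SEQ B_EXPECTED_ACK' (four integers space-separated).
After event 0: A_seq=1097 A_ack=7000 B_seq=7000 B_ack=1097
After event 1: A_seq=1097 A_ack=7112 B_seq=7112 B_ack=1097
After event 2: A_seq=1097 A_ack=7112 B_seq=7239 B_ack=1097
After event 3: A_seq=1097 A_ack=7112 B_seq=7366 B_ack=1097
After event 4: A_seq=1097 A_ack=7366 B_seq=7366 B_ack=1097

Answer: 1097 7366 7366 1097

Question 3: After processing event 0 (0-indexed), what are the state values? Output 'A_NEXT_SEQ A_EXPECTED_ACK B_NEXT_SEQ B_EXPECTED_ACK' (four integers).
After event 0: A_seq=1097 A_ack=7000 B_seq=7000 B_ack=1097

1097 7000 7000 1097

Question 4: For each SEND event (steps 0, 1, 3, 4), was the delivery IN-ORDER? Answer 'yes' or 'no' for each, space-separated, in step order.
Answer: yes yes no yes

Derivation:
Step 0: SEND seq=1000 -> in-order
Step 1: SEND seq=7000 -> in-order
Step 3: SEND seq=7239 -> out-of-order
Step 4: SEND seq=7112 -> in-order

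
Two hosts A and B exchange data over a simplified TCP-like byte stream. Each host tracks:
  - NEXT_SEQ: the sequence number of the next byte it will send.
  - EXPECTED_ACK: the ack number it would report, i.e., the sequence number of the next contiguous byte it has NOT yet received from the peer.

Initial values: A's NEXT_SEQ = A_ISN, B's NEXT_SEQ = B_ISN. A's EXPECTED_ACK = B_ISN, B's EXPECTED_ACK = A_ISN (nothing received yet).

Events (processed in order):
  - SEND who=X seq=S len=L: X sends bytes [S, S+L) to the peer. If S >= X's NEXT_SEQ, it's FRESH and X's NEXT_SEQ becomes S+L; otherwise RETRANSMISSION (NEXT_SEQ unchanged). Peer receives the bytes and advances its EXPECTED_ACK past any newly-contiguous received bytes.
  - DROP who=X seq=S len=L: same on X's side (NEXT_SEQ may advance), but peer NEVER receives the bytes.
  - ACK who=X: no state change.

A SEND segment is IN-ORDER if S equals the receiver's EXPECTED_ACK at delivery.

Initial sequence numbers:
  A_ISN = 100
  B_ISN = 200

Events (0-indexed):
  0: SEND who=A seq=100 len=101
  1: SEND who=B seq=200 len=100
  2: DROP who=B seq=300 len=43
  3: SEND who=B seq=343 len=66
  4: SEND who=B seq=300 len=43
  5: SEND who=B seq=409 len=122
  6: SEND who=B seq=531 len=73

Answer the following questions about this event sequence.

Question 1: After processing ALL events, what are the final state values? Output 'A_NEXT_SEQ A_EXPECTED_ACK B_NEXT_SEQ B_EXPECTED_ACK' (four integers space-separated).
Answer: 201 604 604 201

Derivation:
After event 0: A_seq=201 A_ack=200 B_seq=200 B_ack=201
After event 1: A_seq=201 A_ack=300 B_seq=300 B_ack=201
After event 2: A_seq=201 A_ack=300 B_seq=343 B_ack=201
After event 3: A_seq=201 A_ack=300 B_seq=409 B_ack=201
After event 4: A_seq=201 A_ack=409 B_seq=409 B_ack=201
After event 5: A_seq=201 A_ack=531 B_seq=531 B_ack=201
After event 6: A_seq=201 A_ack=604 B_seq=604 B_ack=201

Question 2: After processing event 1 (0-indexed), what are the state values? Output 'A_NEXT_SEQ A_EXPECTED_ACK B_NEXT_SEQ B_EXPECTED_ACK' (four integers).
After event 0: A_seq=201 A_ack=200 B_seq=200 B_ack=201
After event 1: A_seq=201 A_ack=300 B_seq=300 B_ack=201

201 300 300 201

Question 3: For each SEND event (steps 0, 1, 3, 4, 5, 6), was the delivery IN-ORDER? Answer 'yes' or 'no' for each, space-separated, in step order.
Answer: yes yes no yes yes yes

Derivation:
Step 0: SEND seq=100 -> in-order
Step 1: SEND seq=200 -> in-order
Step 3: SEND seq=343 -> out-of-order
Step 4: SEND seq=300 -> in-order
Step 5: SEND seq=409 -> in-order
Step 6: SEND seq=531 -> in-order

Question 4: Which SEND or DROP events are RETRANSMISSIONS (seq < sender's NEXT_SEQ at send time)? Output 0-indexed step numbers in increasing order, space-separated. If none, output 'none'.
Step 0: SEND seq=100 -> fresh
Step 1: SEND seq=200 -> fresh
Step 2: DROP seq=300 -> fresh
Step 3: SEND seq=343 -> fresh
Step 4: SEND seq=300 -> retransmit
Step 5: SEND seq=409 -> fresh
Step 6: SEND seq=531 -> fresh

Answer: 4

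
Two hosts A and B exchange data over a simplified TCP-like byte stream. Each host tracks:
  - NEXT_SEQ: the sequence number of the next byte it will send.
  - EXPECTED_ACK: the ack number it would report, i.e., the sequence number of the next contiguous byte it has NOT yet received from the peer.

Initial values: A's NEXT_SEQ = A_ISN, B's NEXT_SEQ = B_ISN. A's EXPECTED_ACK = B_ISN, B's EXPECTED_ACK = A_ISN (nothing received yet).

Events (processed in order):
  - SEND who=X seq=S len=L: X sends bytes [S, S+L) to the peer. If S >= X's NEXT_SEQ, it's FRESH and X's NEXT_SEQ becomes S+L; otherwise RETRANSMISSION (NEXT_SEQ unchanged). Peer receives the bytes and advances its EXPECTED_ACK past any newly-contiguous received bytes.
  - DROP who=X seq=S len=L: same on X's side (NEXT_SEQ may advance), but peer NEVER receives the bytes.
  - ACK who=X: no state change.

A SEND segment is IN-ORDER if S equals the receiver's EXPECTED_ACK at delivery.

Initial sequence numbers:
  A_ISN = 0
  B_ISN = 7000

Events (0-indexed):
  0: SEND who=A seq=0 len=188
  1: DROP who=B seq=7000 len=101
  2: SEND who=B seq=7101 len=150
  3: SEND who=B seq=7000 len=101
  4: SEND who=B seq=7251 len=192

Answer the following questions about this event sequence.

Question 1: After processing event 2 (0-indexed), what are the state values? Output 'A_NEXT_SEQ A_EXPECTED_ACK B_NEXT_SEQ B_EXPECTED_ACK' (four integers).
After event 0: A_seq=188 A_ack=7000 B_seq=7000 B_ack=188
After event 1: A_seq=188 A_ack=7000 B_seq=7101 B_ack=188
After event 2: A_seq=188 A_ack=7000 B_seq=7251 B_ack=188

188 7000 7251 188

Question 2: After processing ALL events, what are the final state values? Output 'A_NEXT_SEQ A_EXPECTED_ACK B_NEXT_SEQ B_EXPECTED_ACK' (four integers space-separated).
After event 0: A_seq=188 A_ack=7000 B_seq=7000 B_ack=188
After event 1: A_seq=188 A_ack=7000 B_seq=7101 B_ack=188
After event 2: A_seq=188 A_ack=7000 B_seq=7251 B_ack=188
After event 3: A_seq=188 A_ack=7251 B_seq=7251 B_ack=188
After event 4: A_seq=188 A_ack=7443 B_seq=7443 B_ack=188

Answer: 188 7443 7443 188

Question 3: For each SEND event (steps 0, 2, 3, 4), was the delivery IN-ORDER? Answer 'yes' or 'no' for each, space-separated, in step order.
Answer: yes no yes yes

Derivation:
Step 0: SEND seq=0 -> in-order
Step 2: SEND seq=7101 -> out-of-order
Step 3: SEND seq=7000 -> in-order
Step 4: SEND seq=7251 -> in-order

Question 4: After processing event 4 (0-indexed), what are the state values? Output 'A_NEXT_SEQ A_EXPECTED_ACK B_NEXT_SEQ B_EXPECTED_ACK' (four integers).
After event 0: A_seq=188 A_ack=7000 B_seq=7000 B_ack=188
After event 1: A_seq=188 A_ack=7000 B_seq=7101 B_ack=188
After event 2: A_seq=188 A_ack=7000 B_seq=7251 B_ack=188
After event 3: A_seq=188 A_ack=7251 B_seq=7251 B_ack=188
After event 4: A_seq=188 A_ack=7443 B_seq=7443 B_ack=188

188 7443 7443 188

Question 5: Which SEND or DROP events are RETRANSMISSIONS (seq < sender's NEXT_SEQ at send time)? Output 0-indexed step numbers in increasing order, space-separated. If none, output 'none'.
Answer: 3

Derivation:
Step 0: SEND seq=0 -> fresh
Step 1: DROP seq=7000 -> fresh
Step 2: SEND seq=7101 -> fresh
Step 3: SEND seq=7000 -> retransmit
Step 4: SEND seq=7251 -> fresh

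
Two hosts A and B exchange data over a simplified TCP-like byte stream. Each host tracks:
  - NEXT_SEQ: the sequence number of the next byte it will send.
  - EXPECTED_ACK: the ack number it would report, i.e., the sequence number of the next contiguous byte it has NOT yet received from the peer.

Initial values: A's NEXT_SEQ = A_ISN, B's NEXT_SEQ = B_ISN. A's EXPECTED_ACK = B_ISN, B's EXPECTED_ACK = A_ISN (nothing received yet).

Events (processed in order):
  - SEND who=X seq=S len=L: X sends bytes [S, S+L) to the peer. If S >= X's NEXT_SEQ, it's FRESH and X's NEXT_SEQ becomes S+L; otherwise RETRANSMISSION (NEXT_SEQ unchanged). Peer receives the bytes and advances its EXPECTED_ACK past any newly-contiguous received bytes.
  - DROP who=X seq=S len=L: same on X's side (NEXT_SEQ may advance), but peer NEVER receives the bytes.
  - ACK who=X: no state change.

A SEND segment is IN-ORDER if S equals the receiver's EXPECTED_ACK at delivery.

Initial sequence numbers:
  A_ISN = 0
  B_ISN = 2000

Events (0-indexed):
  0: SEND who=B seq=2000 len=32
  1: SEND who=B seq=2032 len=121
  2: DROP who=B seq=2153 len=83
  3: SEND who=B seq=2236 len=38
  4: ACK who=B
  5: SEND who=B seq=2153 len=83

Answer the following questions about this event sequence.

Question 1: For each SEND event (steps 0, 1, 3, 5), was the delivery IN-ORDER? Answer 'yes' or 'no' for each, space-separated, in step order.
Step 0: SEND seq=2000 -> in-order
Step 1: SEND seq=2032 -> in-order
Step 3: SEND seq=2236 -> out-of-order
Step 5: SEND seq=2153 -> in-order

Answer: yes yes no yes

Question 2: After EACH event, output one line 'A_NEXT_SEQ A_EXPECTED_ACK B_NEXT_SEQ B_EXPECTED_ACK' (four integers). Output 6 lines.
0 2032 2032 0
0 2153 2153 0
0 2153 2236 0
0 2153 2274 0
0 2153 2274 0
0 2274 2274 0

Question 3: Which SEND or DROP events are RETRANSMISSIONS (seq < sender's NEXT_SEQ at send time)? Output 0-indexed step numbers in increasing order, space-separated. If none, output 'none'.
Answer: 5

Derivation:
Step 0: SEND seq=2000 -> fresh
Step 1: SEND seq=2032 -> fresh
Step 2: DROP seq=2153 -> fresh
Step 3: SEND seq=2236 -> fresh
Step 5: SEND seq=2153 -> retransmit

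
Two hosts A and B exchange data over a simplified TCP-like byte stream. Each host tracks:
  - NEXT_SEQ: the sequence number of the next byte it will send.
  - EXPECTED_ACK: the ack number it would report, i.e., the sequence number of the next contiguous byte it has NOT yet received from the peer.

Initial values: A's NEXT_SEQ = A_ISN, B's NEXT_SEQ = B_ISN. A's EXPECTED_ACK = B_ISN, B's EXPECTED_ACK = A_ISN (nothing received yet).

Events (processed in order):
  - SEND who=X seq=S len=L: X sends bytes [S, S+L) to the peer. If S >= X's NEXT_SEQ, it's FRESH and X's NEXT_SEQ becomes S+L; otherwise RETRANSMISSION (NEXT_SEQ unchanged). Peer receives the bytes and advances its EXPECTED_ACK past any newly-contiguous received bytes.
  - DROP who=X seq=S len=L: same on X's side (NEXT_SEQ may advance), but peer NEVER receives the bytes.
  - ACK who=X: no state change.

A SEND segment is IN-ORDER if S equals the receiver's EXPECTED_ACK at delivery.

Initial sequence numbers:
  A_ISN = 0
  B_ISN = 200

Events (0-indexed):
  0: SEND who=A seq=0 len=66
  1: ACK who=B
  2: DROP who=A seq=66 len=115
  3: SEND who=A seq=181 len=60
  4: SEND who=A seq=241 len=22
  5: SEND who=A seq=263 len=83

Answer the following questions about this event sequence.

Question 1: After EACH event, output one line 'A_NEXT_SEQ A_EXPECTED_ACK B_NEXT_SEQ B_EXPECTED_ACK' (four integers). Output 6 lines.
66 200 200 66
66 200 200 66
181 200 200 66
241 200 200 66
263 200 200 66
346 200 200 66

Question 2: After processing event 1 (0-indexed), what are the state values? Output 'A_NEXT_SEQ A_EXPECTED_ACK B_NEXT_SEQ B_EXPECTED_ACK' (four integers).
After event 0: A_seq=66 A_ack=200 B_seq=200 B_ack=66
After event 1: A_seq=66 A_ack=200 B_seq=200 B_ack=66

66 200 200 66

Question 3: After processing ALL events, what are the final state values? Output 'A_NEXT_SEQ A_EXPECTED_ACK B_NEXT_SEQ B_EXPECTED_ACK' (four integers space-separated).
After event 0: A_seq=66 A_ack=200 B_seq=200 B_ack=66
After event 1: A_seq=66 A_ack=200 B_seq=200 B_ack=66
After event 2: A_seq=181 A_ack=200 B_seq=200 B_ack=66
After event 3: A_seq=241 A_ack=200 B_seq=200 B_ack=66
After event 4: A_seq=263 A_ack=200 B_seq=200 B_ack=66
After event 5: A_seq=346 A_ack=200 B_seq=200 B_ack=66

Answer: 346 200 200 66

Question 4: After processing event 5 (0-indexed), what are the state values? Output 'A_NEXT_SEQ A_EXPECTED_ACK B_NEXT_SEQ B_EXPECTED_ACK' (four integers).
After event 0: A_seq=66 A_ack=200 B_seq=200 B_ack=66
After event 1: A_seq=66 A_ack=200 B_seq=200 B_ack=66
After event 2: A_seq=181 A_ack=200 B_seq=200 B_ack=66
After event 3: A_seq=241 A_ack=200 B_seq=200 B_ack=66
After event 4: A_seq=263 A_ack=200 B_seq=200 B_ack=66
After event 5: A_seq=346 A_ack=200 B_seq=200 B_ack=66

346 200 200 66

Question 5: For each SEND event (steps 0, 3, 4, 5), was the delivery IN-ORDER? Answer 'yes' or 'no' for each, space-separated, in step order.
Step 0: SEND seq=0 -> in-order
Step 3: SEND seq=181 -> out-of-order
Step 4: SEND seq=241 -> out-of-order
Step 5: SEND seq=263 -> out-of-order

Answer: yes no no no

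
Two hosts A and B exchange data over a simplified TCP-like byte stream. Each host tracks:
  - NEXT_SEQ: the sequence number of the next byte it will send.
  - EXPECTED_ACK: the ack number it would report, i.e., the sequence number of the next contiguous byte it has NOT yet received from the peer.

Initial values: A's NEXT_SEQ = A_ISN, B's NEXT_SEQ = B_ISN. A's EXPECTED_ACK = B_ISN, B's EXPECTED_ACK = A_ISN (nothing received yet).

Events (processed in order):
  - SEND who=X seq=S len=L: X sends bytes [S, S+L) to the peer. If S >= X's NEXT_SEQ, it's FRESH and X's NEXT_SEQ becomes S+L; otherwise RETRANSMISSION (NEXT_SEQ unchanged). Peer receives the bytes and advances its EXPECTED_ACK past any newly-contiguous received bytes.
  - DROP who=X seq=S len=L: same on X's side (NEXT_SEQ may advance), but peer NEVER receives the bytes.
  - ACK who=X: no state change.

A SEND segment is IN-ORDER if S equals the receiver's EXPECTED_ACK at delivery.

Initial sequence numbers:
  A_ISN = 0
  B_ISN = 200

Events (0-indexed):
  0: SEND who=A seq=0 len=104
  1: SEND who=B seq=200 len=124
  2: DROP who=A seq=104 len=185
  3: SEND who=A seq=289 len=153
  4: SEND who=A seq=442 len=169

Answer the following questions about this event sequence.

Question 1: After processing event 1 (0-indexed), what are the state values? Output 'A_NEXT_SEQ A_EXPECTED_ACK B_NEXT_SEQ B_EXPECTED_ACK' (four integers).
After event 0: A_seq=104 A_ack=200 B_seq=200 B_ack=104
After event 1: A_seq=104 A_ack=324 B_seq=324 B_ack=104

104 324 324 104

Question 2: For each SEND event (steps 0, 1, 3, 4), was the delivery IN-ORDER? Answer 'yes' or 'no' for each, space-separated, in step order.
Answer: yes yes no no

Derivation:
Step 0: SEND seq=0 -> in-order
Step 1: SEND seq=200 -> in-order
Step 3: SEND seq=289 -> out-of-order
Step 4: SEND seq=442 -> out-of-order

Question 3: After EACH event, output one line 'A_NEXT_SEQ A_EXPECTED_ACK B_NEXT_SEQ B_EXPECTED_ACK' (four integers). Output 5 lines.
104 200 200 104
104 324 324 104
289 324 324 104
442 324 324 104
611 324 324 104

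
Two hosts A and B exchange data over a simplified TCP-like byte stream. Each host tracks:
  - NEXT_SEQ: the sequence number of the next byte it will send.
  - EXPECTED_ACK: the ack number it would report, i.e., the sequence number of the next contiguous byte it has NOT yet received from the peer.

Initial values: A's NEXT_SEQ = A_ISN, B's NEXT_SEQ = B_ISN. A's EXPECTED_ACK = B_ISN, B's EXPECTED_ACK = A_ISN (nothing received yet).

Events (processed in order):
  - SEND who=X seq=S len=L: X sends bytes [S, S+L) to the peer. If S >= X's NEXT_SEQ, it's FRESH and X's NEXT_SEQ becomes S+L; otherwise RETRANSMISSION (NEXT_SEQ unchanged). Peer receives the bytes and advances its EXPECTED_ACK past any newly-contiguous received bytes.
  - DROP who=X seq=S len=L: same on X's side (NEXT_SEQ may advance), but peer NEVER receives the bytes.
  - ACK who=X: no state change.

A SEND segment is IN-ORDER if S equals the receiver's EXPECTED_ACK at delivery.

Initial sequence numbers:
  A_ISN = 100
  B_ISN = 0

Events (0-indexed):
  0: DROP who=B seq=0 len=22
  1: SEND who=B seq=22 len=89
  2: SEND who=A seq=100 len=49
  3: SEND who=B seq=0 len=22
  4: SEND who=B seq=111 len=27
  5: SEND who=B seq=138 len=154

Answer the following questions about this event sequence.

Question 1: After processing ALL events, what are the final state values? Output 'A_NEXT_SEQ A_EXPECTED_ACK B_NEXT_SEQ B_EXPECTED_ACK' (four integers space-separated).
After event 0: A_seq=100 A_ack=0 B_seq=22 B_ack=100
After event 1: A_seq=100 A_ack=0 B_seq=111 B_ack=100
After event 2: A_seq=149 A_ack=0 B_seq=111 B_ack=149
After event 3: A_seq=149 A_ack=111 B_seq=111 B_ack=149
After event 4: A_seq=149 A_ack=138 B_seq=138 B_ack=149
After event 5: A_seq=149 A_ack=292 B_seq=292 B_ack=149

Answer: 149 292 292 149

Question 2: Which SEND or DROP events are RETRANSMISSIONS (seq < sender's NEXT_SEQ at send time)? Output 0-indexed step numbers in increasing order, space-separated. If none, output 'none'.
Answer: 3

Derivation:
Step 0: DROP seq=0 -> fresh
Step 1: SEND seq=22 -> fresh
Step 2: SEND seq=100 -> fresh
Step 3: SEND seq=0 -> retransmit
Step 4: SEND seq=111 -> fresh
Step 5: SEND seq=138 -> fresh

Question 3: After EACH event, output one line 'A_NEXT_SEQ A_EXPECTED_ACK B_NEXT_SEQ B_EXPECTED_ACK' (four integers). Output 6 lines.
100 0 22 100
100 0 111 100
149 0 111 149
149 111 111 149
149 138 138 149
149 292 292 149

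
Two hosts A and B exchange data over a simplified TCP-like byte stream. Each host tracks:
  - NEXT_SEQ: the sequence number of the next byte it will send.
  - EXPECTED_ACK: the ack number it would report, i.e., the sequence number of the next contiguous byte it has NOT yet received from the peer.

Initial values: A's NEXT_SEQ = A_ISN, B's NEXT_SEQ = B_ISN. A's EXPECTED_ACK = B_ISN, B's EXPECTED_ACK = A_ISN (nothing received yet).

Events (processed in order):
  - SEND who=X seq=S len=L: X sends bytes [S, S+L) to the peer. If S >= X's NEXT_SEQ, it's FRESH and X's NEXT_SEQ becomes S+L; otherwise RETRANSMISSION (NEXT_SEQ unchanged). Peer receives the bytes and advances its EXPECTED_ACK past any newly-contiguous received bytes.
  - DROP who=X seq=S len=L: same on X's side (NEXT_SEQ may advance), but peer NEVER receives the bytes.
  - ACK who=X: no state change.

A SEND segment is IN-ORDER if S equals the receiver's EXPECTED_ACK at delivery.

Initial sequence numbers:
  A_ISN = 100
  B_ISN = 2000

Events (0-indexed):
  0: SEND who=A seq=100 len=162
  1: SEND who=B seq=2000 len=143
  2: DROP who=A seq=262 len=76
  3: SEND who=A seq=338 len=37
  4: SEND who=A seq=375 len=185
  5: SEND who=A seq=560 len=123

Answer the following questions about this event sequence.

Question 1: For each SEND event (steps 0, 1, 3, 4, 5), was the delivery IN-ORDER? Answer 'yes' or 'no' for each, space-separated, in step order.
Step 0: SEND seq=100 -> in-order
Step 1: SEND seq=2000 -> in-order
Step 3: SEND seq=338 -> out-of-order
Step 4: SEND seq=375 -> out-of-order
Step 5: SEND seq=560 -> out-of-order

Answer: yes yes no no no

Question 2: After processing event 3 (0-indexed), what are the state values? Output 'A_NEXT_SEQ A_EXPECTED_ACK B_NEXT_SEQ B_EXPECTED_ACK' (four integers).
After event 0: A_seq=262 A_ack=2000 B_seq=2000 B_ack=262
After event 1: A_seq=262 A_ack=2143 B_seq=2143 B_ack=262
After event 2: A_seq=338 A_ack=2143 B_seq=2143 B_ack=262
After event 3: A_seq=375 A_ack=2143 B_seq=2143 B_ack=262

375 2143 2143 262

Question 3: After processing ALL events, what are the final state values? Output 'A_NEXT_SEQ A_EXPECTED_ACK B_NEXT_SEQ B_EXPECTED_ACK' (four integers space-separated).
Answer: 683 2143 2143 262

Derivation:
After event 0: A_seq=262 A_ack=2000 B_seq=2000 B_ack=262
After event 1: A_seq=262 A_ack=2143 B_seq=2143 B_ack=262
After event 2: A_seq=338 A_ack=2143 B_seq=2143 B_ack=262
After event 3: A_seq=375 A_ack=2143 B_seq=2143 B_ack=262
After event 4: A_seq=560 A_ack=2143 B_seq=2143 B_ack=262
After event 5: A_seq=683 A_ack=2143 B_seq=2143 B_ack=262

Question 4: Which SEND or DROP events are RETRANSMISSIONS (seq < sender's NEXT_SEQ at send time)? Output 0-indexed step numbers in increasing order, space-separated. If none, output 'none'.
Answer: none

Derivation:
Step 0: SEND seq=100 -> fresh
Step 1: SEND seq=2000 -> fresh
Step 2: DROP seq=262 -> fresh
Step 3: SEND seq=338 -> fresh
Step 4: SEND seq=375 -> fresh
Step 5: SEND seq=560 -> fresh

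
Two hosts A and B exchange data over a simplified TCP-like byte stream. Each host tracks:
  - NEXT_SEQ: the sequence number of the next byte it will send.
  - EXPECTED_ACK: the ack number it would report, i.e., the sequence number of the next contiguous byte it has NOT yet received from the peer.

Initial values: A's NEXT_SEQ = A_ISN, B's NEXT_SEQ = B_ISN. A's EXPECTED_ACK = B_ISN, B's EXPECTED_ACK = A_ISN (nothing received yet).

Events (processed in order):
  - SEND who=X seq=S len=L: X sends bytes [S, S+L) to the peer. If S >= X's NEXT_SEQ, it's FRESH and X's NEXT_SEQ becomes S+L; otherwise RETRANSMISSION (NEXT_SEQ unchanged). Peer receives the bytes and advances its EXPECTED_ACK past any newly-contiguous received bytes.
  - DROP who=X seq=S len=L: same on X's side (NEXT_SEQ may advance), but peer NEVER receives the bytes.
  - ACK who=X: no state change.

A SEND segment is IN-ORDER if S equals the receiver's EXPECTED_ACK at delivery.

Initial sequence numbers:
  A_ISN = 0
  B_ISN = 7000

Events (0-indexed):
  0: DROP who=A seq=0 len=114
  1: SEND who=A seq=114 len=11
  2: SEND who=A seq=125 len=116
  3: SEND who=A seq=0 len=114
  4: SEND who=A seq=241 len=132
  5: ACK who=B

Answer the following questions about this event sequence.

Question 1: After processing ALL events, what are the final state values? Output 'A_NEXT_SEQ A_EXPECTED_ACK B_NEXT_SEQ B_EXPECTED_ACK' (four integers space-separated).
After event 0: A_seq=114 A_ack=7000 B_seq=7000 B_ack=0
After event 1: A_seq=125 A_ack=7000 B_seq=7000 B_ack=0
After event 2: A_seq=241 A_ack=7000 B_seq=7000 B_ack=0
After event 3: A_seq=241 A_ack=7000 B_seq=7000 B_ack=241
After event 4: A_seq=373 A_ack=7000 B_seq=7000 B_ack=373
After event 5: A_seq=373 A_ack=7000 B_seq=7000 B_ack=373

Answer: 373 7000 7000 373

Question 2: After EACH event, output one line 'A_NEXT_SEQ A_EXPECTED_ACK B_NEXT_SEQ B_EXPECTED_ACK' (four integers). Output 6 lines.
114 7000 7000 0
125 7000 7000 0
241 7000 7000 0
241 7000 7000 241
373 7000 7000 373
373 7000 7000 373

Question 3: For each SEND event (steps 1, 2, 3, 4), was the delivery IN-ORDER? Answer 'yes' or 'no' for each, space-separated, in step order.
Step 1: SEND seq=114 -> out-of-order
Step 2: SEND seq=125 -> out-of-order
Step 3: SEND seq=0 -> in-order
Step 4: SEND seq=241 -> in-order

Answer: no no yes yes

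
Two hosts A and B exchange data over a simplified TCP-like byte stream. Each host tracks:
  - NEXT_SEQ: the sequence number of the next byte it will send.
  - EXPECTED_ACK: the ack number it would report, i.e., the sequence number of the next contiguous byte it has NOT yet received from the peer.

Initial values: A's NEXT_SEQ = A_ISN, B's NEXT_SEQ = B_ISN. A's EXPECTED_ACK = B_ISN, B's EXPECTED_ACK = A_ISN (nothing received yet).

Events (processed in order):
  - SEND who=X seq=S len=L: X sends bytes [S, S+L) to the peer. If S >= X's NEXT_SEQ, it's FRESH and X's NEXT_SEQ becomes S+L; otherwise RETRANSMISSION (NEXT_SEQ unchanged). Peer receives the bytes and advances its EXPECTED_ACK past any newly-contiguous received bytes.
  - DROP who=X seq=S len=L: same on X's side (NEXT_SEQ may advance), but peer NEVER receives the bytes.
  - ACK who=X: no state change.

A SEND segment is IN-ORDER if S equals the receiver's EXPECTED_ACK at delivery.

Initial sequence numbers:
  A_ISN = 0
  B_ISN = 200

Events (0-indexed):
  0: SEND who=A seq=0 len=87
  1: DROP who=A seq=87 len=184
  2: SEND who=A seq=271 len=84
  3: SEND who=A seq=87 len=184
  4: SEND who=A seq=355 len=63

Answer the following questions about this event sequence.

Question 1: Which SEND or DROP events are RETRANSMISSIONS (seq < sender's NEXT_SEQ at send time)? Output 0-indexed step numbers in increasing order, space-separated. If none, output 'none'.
Step 0: SEND seq=0 -> fresh
Step 1: DROP seq=87 -> fresh
Step 2: SEND seq=271 -> fresh
Step 3: SEND seq=87 -> retransmit
Step 4: SEND seq=355 -> fresh

Answer: 3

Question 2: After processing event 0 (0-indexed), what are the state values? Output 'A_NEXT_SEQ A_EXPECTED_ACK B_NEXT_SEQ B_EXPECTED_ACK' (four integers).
After event 0: A_seq=87 A_ack=200 B_seq=200 B_ack=87

87 200 200 87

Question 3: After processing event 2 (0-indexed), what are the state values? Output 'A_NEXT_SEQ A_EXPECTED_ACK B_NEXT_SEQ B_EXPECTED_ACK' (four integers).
After event 0: A_seq=87 A_ack=200 B_seq=200 B_ack=87
After event 1: A_seq=271 A_ack=200 B_seq=200 B_ack=87
After event 2: A_seq=355 A_ack=200 B_seq=200 B_ack=87

355 200 200 87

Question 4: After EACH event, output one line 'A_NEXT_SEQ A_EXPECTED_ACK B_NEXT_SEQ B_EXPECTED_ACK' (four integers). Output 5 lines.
87 200 200 87
271 200 200 87
355 200 200 87
355 200 200 355
418 200 200 418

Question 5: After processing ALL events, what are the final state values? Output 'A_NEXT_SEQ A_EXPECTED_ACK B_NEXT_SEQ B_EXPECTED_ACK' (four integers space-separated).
After event 0: A_seq=87 A_ack=200 B_seq=200 B_ack=87
After event 1: A_seq=271 A_ack=200 B_seq=200 B_ack=87
After event 2: A_seq=355 A_ack=200 B_seq=200 B_ack=87
After event 3: A_seq=355 A_ack=200 B_seq=200 B_ack=355
After event 4: A_seq=418 A_ack=200 B_seq=200 B_ack=418

Answer: 418 200 200 418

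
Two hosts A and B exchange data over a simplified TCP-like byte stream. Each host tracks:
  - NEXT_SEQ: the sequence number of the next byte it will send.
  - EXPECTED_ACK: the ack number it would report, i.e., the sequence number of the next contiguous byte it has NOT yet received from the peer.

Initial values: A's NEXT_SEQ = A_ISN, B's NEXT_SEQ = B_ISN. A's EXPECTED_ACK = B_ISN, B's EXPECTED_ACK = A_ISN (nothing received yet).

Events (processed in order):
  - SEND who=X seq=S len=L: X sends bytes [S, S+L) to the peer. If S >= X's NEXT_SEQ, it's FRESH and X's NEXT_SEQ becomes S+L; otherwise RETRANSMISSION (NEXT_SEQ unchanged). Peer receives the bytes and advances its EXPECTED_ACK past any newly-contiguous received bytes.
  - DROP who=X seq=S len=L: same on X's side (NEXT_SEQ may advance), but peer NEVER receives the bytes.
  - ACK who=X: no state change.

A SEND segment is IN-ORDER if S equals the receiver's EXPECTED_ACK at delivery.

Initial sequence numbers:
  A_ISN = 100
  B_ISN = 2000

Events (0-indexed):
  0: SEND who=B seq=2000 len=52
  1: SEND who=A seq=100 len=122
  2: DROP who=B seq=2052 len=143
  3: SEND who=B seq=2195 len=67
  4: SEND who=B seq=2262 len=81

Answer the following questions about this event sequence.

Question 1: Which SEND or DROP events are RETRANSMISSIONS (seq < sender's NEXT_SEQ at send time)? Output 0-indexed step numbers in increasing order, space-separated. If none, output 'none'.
Step 0: SEND seq=2000 -> fresh
Step 1: SEND seq=100 -> fresh
Step 2: DROP seq=2052 -> fresh
Step 3: SEND seq=2195 -> fresh
Step 4: SEND seq=2262 -> fresh

Answer: none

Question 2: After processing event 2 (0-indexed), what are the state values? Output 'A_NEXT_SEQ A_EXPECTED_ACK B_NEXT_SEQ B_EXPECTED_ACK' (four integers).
After event 0: A_seq=100 A_ack=2052 B_seq=2052 B_ack=100
After event 1: A_seq=222 A_ack=2052 B_seq=2052 B_ack=222
After event 2: A_seq=222 A_ack=2052 B_seq=2195 B_ack=222

222 2052 2195 222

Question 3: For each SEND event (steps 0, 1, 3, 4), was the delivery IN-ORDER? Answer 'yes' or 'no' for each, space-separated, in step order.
Step 0: SEND seq=2000 -> in-order
Step 1: SEND seq=100 -> in-order
Step 3: SEND seq=2195 -> out-of-order
Step 4: SEND seq=2262 -> out-of-order

Answer: yes yes no no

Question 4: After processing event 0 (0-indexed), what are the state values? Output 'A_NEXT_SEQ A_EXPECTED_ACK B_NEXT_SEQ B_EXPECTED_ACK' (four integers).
After event 0: A_seq=100 A_ack=2052 B_seq=2052 B_ack=100

100 2052 2052 100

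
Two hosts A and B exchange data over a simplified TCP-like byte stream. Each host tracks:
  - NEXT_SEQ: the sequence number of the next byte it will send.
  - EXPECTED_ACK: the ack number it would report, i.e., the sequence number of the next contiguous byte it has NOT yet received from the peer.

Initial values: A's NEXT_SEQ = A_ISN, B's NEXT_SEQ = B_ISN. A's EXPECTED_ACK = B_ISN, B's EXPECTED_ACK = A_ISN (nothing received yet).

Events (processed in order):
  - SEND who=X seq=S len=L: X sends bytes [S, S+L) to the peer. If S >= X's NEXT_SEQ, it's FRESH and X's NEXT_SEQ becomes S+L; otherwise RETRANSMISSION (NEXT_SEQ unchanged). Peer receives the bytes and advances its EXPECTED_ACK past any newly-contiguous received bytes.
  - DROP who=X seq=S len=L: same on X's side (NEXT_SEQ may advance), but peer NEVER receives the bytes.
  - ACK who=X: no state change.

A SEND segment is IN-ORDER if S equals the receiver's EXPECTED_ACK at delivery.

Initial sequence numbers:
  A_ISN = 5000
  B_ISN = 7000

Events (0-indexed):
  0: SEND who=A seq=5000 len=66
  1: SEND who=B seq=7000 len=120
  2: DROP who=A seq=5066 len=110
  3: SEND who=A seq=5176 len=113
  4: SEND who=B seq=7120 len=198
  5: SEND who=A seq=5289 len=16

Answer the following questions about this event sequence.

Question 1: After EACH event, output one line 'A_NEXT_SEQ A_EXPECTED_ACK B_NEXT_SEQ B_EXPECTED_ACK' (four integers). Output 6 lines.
5066 7000 7000 5066
5066 7120 7120 5066
5176 7120 7120 5066
5289 7120 7120 5066
5289 7318 7318 5066
5305 7318 7318 5066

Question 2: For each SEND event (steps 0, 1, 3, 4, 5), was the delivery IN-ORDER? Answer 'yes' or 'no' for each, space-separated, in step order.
Step 0: SEND seq=5000 -> in-order
Step 1: SEND seq=7000 -> in-order
Step 3: SEND seq=5176 -> out-of-order
Step 4: SEND seq=7120 -> in-order
Step 5: SEND seq=5289 -> out-of-order

Answer: yes yes no yes no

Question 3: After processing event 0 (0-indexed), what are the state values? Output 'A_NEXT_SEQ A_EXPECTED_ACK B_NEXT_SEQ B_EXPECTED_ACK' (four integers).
After event 0: A_seq=5066 A_ack=7000 B_seq=7000 B_ack=5066

5066 7000 7000 5066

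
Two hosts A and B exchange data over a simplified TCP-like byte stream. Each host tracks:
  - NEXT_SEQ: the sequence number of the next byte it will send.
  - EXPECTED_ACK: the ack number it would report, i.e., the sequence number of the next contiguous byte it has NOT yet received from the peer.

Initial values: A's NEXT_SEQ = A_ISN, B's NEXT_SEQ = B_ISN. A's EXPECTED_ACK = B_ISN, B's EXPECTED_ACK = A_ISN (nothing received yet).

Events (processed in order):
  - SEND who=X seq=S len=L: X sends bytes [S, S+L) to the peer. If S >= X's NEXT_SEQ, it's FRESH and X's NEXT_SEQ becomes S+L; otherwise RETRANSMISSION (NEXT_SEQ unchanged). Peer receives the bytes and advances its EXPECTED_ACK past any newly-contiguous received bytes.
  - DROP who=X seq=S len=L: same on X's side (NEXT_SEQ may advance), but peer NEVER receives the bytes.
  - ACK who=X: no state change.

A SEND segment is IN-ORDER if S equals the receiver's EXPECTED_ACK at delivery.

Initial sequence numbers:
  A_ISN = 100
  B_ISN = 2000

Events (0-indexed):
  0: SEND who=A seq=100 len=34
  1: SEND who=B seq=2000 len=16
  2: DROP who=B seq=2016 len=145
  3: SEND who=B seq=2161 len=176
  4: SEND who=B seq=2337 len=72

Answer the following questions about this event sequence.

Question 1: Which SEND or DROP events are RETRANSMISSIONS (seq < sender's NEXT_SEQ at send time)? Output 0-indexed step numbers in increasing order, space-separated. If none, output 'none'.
Answer: none

Derivation:
Step 0: SEND seq=100 -> fresh
Step 1: SEND seq=2000 -> fresh
Step 2: DROP seq=2016 -> fresh
Step 3: SEND seq=2161 -> fresh
Step 4: SEND seq=2337 -> fresh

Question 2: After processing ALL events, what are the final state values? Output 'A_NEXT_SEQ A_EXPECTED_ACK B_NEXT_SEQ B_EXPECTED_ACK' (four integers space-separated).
Answer: 134 2016 2409 134

Derivation:
After event 0: A_seq=134 A_ack=2000 B_seq=2000 B_ack=134
After event 1: A_seq=134 A_ack=2016 B_seq=2016 B_ack=134
After event 2: A_seq=134 A_ack=2016 B_seq=2161 B_ack=134
After event 3: A_seq=134 A_ack=2016 B_seq=2337 B_ack=134
After event 4: A_seq=134 A_ack=2016 B_seq=2409 B_ack=134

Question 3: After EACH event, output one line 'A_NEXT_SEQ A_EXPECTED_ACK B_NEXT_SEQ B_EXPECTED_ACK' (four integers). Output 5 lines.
134 2000 2000 134
134 2016 2016 134
134 2016 2161 134
134 2016 2337 134
134 2016 2409 134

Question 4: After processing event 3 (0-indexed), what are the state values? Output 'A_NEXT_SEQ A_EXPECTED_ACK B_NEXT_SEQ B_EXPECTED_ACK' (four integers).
After event 0: A_seq=134 A_ack=2000 B_seq=2000 B_ack=134
After event 1: A_seq=134 A_ack=2016 B_seq=2016 B_ack=134
After event 2: A_seq=134 A_ack=2016 B_seq=2161 B_ack=134
After event 3: A_seq=134 A_ack=2016 B_seq=2337 B_ack=134

134 2016 2337 134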